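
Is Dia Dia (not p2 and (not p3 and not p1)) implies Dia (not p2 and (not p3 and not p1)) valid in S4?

Tableau for the negation not (Dia Dia (not p2 and (not p3 and not p1)) implies Dia (not p2 and (not p3 and not p1))):
1. not (Dia Dia (not p2 and (not p3 and not p1)) implies Dia (not p2 and (not p3 and not p1))), u
2. Dia Dia (not p2 and (not p3 and not p1)), u
3. not Dia (not p2 and (not p3 and not p1)), u
4. not (not p2 and (not p3 and not p1)), u
5. not (not p3 and not p1), u
6. p1, u
7. Dia (not p2 and (not p3 and not p1)), v
8. not (not p2 and (not p3 and not p1)), v
9. not (not p3 and not p1), v
10. p1, v
11. not p2 and (not p3 and not p1), w
12. not p2, w
13. not p3 and not p1, w
14. not p3, w
15. not p1, w
16. not (not p2 and (not p3 and not p1)), w
17. not (not p3 and not p1), w
18. p1, w
Accessibility: uRu, uRv, uRw, vRv, vRw, wRw
Branch closes: p1 and not p1 both at w.
All branches of the negation close; one closing branch shown above.

Yes, valid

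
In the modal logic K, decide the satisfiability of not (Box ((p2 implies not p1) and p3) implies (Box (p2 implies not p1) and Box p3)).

Unsatisfiable

1. not (Box ((p2 implies not p1) and p3) implies (Box (p2 implies not p1) and Box p3)), u
2. Box ((p2 implies not p1) and p3), u
3. not (Box (p2 implies not p1) and Box p3), u
4. not Box (p2 implies not p1), u
5. not (p2 implies not p1), v
6. p2, v
7. p1, v
8. (p2 implies not p1) and p3, v
9. p2 implies not p1, v
10. p3, v
11. not p1, v
Accessibility: uRv
Branch closes: p1 and not p1 both at v.
Every branch closes; the branch above is one of them.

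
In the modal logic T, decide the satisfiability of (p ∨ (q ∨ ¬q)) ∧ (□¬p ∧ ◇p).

No, unsatisfiable

1. (p ∨ (q ∨ ¬q)) ∧ (□¬p ∧ ◇p), 0
2. p ∨ (q ∨ ¬q), 0
3. □¬p ∧ ◇p, 0
4. □¬p, 0
5. ◇p, 0
6. ¬p, 0
7. q ∨ ¬q, 0
8. ¬q, 0
9. p, 1
10. ¬p, 1
Accessibility: 0R0, 0R1, 1R1
Branch closes: p and ¬p both at 1.
Every branch closes; the branch above is one of them.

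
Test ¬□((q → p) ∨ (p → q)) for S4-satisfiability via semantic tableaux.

1. ¬□((q → p) ∨ (p → q)), w0
2. ¬((q → p) ∨ (p → q)), w1   [¬□-rule on 1: fresh world w1, w0Rw1]
3. ¬(q → p), w1   [¬∨-rule on 2]
4. ¬(p → q), w1   [¬∨-rule on 2]
5. q, w1   [¬→-rule on 3]
6. ¬p, w1   [¬→-rule on 3]
7. p, w1   [¬→-rule on 4]
8. ¬q, w1   [¬→-rule on 4]
Accessibility: w0Rw0, w0Rw1, w1Rw1
Branch closes: p and ¬p both at w1.
(One branch shown.) All branches close.

Unsatisfiable (every branch closes)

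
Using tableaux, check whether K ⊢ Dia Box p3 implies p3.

Tableau for the negation not (Dia Box p3 implies p3):
1. not (Dia Box p3 implies p3), w0
2. Dia Box p3, w0
3. not p3, w0
4. Box p3, w1
Accessibility: w0Rw1
The negation has an open branch (countermodel exists).

No, not valid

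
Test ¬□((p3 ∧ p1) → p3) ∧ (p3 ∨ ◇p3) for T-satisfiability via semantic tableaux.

1. ¬□((p3 ∧ p1) → p3) ∧ (p3 ∨ ◇p3), w0
2. ¬□((p3 ∧ p1) → p3), w0
3. p3 ∨ ◇p3, w0
4. ◇p3, w0
5. ¬((p3 ∧ p1) → p3), w1
6. p3 ∧ p1, w1
7. ¬p3, w1
8. p3, w1
9. p1, w1
Accessibility: w0Rw0, w0Rw1, w1Rw1
Branch closes: p3 and ¬p3 both at w1.
Every branch closes; the branch above is one of them.

Unsatisfiable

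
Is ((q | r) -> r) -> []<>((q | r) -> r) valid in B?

Tableau for the negation ~(((q | r) -> r) -> []<>((q | r) -> r)):
1. ~(((q | r) -> r) -> []<>((q | r) -> r)), 0
2. (q | r) -> r, 0   [~->-rule on 1]
3. ~[]<>((q | r) -> r), 0   [~->-rule on 1]
4. ~(q | r), 0   [->-rule on 2 (branches; this branch)]
5. ~q, 0   [~|-rule on 4]
6. ~r, 0   [~|-rule on 4]
7. ~<>((q | r) -> r), 1   [~[]-rule on 3: fresh world 1, 0R1]
8. ~((q | r) -> r), 0   [~<>-rule on 7 via 1R0]
9. q | r, 0   [~->-rule on 8]
10. ~((q | r) -> r), 1   [~<>-rule on 7 via 1R1]
11. q | r, 1   [~->-rule on 10]
12. ~r, 1   [~->-rule on 10]
13. r, 0   [|-rule on 9 (branches; this branch)]
Accessibility: 0R0, 0R1, 1R0, 1R1
Branch closes: r and ~r both at 0.
All branches of the negation close; one closing branch shown above.

Valid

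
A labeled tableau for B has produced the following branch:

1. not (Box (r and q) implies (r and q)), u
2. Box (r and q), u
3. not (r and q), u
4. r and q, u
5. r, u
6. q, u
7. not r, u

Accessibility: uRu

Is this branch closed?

Both r and not r appear at u.

Closed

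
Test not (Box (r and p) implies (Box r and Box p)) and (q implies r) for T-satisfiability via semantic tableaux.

Unsatisfiable

1. not (Box (r and p) implies (Box r and Box p)) and (q implies r), u
2. not (Box (r and p) implies (Box r and Box p)), u
3. q implies r, u
4. Box (r and p), u
5. not (Box r and Box p), u
6. r and p, u
7. r, u
8. p, u
9. not Box p, u
10. not p, v
11. r and p, v
12. r, v
13. p, v
Accessibility: uRu, uRv, vRv
Branch closes: p and not p both at v.
All branches of the tableau close; one closing branch shown above.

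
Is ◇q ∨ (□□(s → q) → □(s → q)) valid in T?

Tableau for the negation ¬(◇q ∨ (□□(s → q) → □(s → q))):
1. ¬(◇q ∨ (□□(s → q) → □(s → q))), w0
2. ¬◇q, w0
3. ¬(□□(s → q) → □(s → q)), w0
4. □□(s → q), w0
5. ¬□(s → q), w0
6. ¬q, w0
7. □(s → q), w0
8. s → q, w0
9. ¬s, w0
10. ¬(s → q), w1
11. s, w1
12. ¬q, w1
13. □(s → q), w1
14. s → q, w1
15. q, w1
Accessibility: w0Rw0, w0Rw1, w1Rw1
Branch closes: q and ¬q both at w1.
All branches of the negation close; one closing branch shown above.

Valid in T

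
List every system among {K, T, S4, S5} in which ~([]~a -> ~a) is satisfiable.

K

T-tableau for the formula:
1. ~([]~a -> ~a), u
2. []~a, u
3. a, u
4. ~a, u
Accessibility: uRu
Branch closes: a and ~a both at u.
Every branch closes (one shown): unsatisfiable in T, hence also in S4, S5 (every S4/S5-frame is a T-frame).
K-tableau for the formula:
1. ~([]~a -> ~a), u
2. []~a, u
3. a, u
Complete open branch: satisfiable in K.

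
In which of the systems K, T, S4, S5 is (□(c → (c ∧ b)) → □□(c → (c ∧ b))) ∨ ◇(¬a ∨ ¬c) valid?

S4-tableau for the negation ¬((□(c → (c ∧ b)) → □□(c → (c ∧ b))) ∨ ◇(¬a ∨ ¬c)):
1. ¬((□(c → (c ∧ b)) → □□(c → (c ∧ b))) ∨ ◇(¬a ∨ ¬c)), w0
2. ¬(□(c → (c ∧ b)) → □□(c → (c ∧ b))), w0
3. ¬◇(¬a ∨ ¬c), w0
4. □(c → (c ∧ b)), w0
5. ¬□□(c → (c ∧ b)), w0
6. ¬(¬a ∨ ¬c), w0
7. a, w0
8. c, w0
9. c → (c ∧ b), w0
10. c ∧ b, w0
11. b, w0
12. ¬□(c → (c ∧ b)), w1
13. ¬(¬a ∨ ¬c), w1
14. a, w1
15. c, w1
16. c → (c ∧ b), w1
17. c ∧ b, w1
18. b, w1
19. ¬(c → (c ∧ b)), w2
20. c, w2
21. ¬(c ∧ b), w2
22. ¬(¬a ∨ ¬c), w2
23. a, w2
24. c → (c ∧ b), w2
25. ¬b, w2
26. c ∧ b, w2
27. b, w2
Accessibility: w0Rw0, w0Rw1, w0Rw2, w1Rw1, w1Rw2, w2Rw2
Branch closes: b and ¬b both at w2.
Every branch closes (one shown): valid in S4, hence also in S5 (every theorem of S4 is a theorem of S5).
T-tableau for the negation ¬((□(c → (c ∧ b)) → □□(c → (c ∧ b))) ∨ ◇(¬a ∨ ¬c)):
1. ¬((□(c → (c ∧ b)) → □□(c → (c ∧ b))) ∨ ◇(¬a ∨ ¬c)), w0
2. ¬(□(c → (c ∧ b)) → □□(c → (c ∧ b))), w0
3. ¬◇(¬a ∨ ¬c), w0
4. □(c → (c ∧ b)), w0
5. ¬□□(c → (c ∧ b)), w0
6. ¬(¬a ∨ ¬c), w0
7. a, w0
8. c, w0
9. c → (c ∧ b), w0
10. c ∧ b, w0
11. b, w0
12. ¬□(c → (c ∧ b)), w1
13. ¬(¬a ∨ ¬c), w1
14. a, w1
15. c, w1
16. c → (c ∧ b), w1
17. c ∧ b, w1
18. b, w1
19. ¬(c → (c ∧ b)), w2
20. c, w2
21. ¬(c ∧ b), w2
22. ¬b, w2
Accessibility: w0Rw0, w0Rw1, w1Rw1, w1Rw2, w2Rw2
Complete open branch: countermodel on a T-frame, so not valid in T, nor in K (the same frame is also a K-frame).

S4, S5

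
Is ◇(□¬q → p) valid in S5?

No, not valid

Tableau for the negation ¬◇(□¬q → p):
1. ¬◇(□¬q → p), u
2. ¬(□¬q → p), u   [¬◇-rule on 1 via uRu]
3. □¬q, u   [¬→-rule on 2]
4. ¬p, u   [¬→-rule on 2]
5. ¬q, u   [□-rule on 3 via uRu]
Accessibility: uRu
The negation has an open branch (countermodel exists).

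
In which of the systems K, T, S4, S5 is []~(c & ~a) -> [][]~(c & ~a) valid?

S4, S5

T-tableau for the negation ~([]~(c & ~a) -> [][]~(c & ~a)):
1. ~([]~(c & ~a) -> [][]~(c & ~a)), 0
2. []~(c & ~a), 0
3. ~[][]~(c & ~a), 0
4. ~(c & ~a), 0
5. a, 0
6. ~[]~(c & ~a), 1
7. ~(c & ~a), 1
8. a, 1
9. c & ~a, 2
10. c, 2
11. ~a, 2
Accessibility: 0R0, 0R1, 1R1, 1R2, 2R2
Complete open branch: countermodel on a T-frame, so not valid in T, nor in K (the same frame is also a K-frame).
S4-tableau for the negation ~([]~(c & ~a) -> [][]~(c & ~a)):
1. ~([]~(c & ~a) -> [][]~(c & ~a)), 0
2. []~(c & ~a), 0
3. ~[][]~(c & ~a), 0
4. ~(c & ~a), 0
5. a, 0
6. ~[]~(c & ~a), 1
7. ~(c & ~a), 1
8. a, 1
9. c & ~a, 2
10. c, 2
11. ~a, 2
12. ~(c & ~a), 2
13. a, 2
Accessibility: 0R0, 0R1, 0R2, 1R1, 1R2, 2R2
Branch closes: a and ~a both at 2.
Every branch closes (one shown): valid in S4, hence also in S5 (every theorem of S4 is a theorem of S5).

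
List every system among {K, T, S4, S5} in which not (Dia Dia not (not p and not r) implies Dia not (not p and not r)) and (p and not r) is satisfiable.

K

T-tableau for the formula:
1. not (Dia Dia not (not p and not r) implies Dia not (not p and not r)) and (p and not r), 0
2. not (Dia Dia not (not p and not r) implies Dia not (not p and not r)), 0
3. p and not r, 0
4. Dia Dia not (not p and not r), 0
5. not Dia not (not p and not r), 0
6. p, 0
7. not r, 0
8. not p and not r, 0
9. not p, 0
Accessibility: 0R0
Branch closes: p and not p both at 0.
Every branch closes (one shown): unsatisfiable in T, hence also in S4, S5 (every S4/S5-frame is a T-frame).
K-tableau for the formula:
1. not (Dia Dia not (not p and not r) implies Dia not (not p and not r)) and (p and not r), 0
2. not (Dia Dia not (not p and not r) implies Dia not (not p and not r)), 0
3. p and not r, 0
4. Dia Dia not (not p and not r), 0
5. not Dia not (not p and not r), 0
6. p, 0
7. not r, 0
8. Dia not (not p and not r), 1
9. not p and not r, 1
10. not p, 1
11. not r, 1
12. not (not p and not r), 2
13. r, 2
Accessibility: 0R1, 1R2
Complete open branch: satisfiable in K.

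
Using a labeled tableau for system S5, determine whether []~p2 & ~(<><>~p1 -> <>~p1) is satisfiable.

1. []~p2 & ~(<><>~p1 -> <>~p1), u
2. []~p2, u
3. ~(<><>~p1 -> <>~p1), u
4. <><>~p1, u
5. ~<>~p1, u
6. ~p2, u
7. p1, u
8. <>~p1, v
9. ~p2, v
10. p1, v
11. ~p1, w
12. ~p2, w
13. p1, w
Accessibility: uRu, uRv, uRw, vRu, vRv, vRw, wRu, wRv, wRw
Branch closes: p1 and ~p1 both at w.
Every branch closes; the branch above is one of them.

Unsatisfiable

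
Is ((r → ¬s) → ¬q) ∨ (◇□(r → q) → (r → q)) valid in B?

Yes, valid

Tableau for the negation ¬(((r → ¬s) → ¬q) ∨ (◇□(r → q) → (r → q))):
1. ¬(((r → ¬s) → ¬q) ∨ (◇□(r → q) → (r → q))), w0
2. ¬((r → ¬s) → ¬q), w0   [¬∨-rule on 1]
3. ¬(◇□(r → q) → (r → q)), w0   [¬∨-rule on 1]
4. r → ¬s, w0   [¬→-rule on 2]
5. q, w0   [¬→-rule on 2]
6. ◇□(r → q), w0   [¬→-rule on 3]
7. ¬(r → q), w0   [¬→-rule on 3]
8. r, w0   [¬→-rule on 7]
9. ¬q, w0   [¬→-rule on 7]
Accessibility: w0Rw0
Branch closes: q and ¬q both at w0.
Every branch of the negation's tableau closes; the branch above is one of them.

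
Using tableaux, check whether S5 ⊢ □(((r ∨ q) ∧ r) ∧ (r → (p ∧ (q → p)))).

Tableau for the negation ¬□(((r ∨ q) ∧ r) ∧ (r → (p ∧ (q → p)))):
1. ¬□(((r ∨ q) ∧ r) ∧ (r → (p ∧ (q → p)))), u
2. ¬(((r ∨ q) ∧ r) ∧ (r → (p ∧ (q → p)))), v   [¬□-rule on 1: fresh world v, uRv]
3. ¬(r → (p ∧ (q → p))), v   [¬∧-rule on 2 (branches; this branch)]
4. r, v   [¬→-rule on 3]
5. ¬(p ∧ (q → p)), v   [¬→-rule on 3]
6. ¬(q → p), v   [¬∧-rule on 5 (branches; this branch)]
7. q, v   [¬→-rule on 6]
8. ¬p, v   [¬→-rule on 6]
Accessibility: uRu, uRv, vRu, vRv
The negation has an open branch (countermodel exists).

Invalid (countermodel exists)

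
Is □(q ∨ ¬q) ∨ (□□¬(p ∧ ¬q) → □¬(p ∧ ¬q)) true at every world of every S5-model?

Yes, valid

Tableau for the negation ¬(□(q ∨ ¬q) ∨ (□□¬(p ∧ ¬q) → □¬(p ∧ ¬q))):
1. ¬(□(q ∨ ¬q) ∨ (□□¬(p ∧ ¬q) → □¬(p ∧ ¬q))), u
2. ¬□(q ∨ ¬q), u
3. ¬(□□¬(p ∧ ¬q) → □¬(p ∧ ¬q)), u
4. □□¬(p ∧ ¬q), u
5. ¬□¬(p ∧ ¬q), u
6. □¬(p ∧ ¬q), u
7. ¬(p ∧ ¬q), u
8. q, u
9. ¬(q ∨ ¬q), v
10. ¬q, v
11. q, v
Accessibility: uRu, uRv, vRu, vRv
Branch closes: q and ¬q both at v.
All branches of the negation close; one closing branch shown above.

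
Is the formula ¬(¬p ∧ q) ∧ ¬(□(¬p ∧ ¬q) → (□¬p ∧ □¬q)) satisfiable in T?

Unsatisfiable

1. ¬(¬p ∧ q) ∧ ¬(□(¬p ∧ ¬q) → (□¬p ∧ □¬q)), w0
2. ¬(¬p ∧ q), w0   [∧-rule on 1]
3. ¬(□(¬p ∧ ¬q) → (□¬p ∧ □¬q)), w0   [∧-rule on 1]
4. □(¬p ∧ ¬q), w0   [¬→-rule on 3]
5. ¬(□¬p ∧ □¬q), w0   [¬→-rule on 3]
6. ¬p ∧ ¬q, w0   [□-rule on 4 via w0Rw0]
7. ¬p, w0   [∧-rule on 6]
8. ¬q, w0   [∧-rule on 6]
9. ¬□¬q, w0   [¬∧-rule on 5 (branches; this branch)]
10. q, w1   [¬□-rule on 9: fresh world w1, w0Rw1]
11. ¬p ∧ ¬q, w1   [□-rule on 4 via w0Rw1]
12. ¬p, w1   [∧-rule on 11]
13. ¬q, w1   [∧-rule on 11]
Accessibility: w0Rw0, w0Rw1, w1Rw1
Branch closes: q and ¬q both at w1.
(One branch shown.) All branches close.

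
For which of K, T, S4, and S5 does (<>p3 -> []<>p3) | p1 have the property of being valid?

S5

S4-tableau for the negation ~((<>p3 -> []<>p3) | p1):
1. ~((<>p3 -> []<>p3) | p1), u
2. ~(<>p3 -> []<>p3), u
3. ~p1, u
4. <>p3, u
5. ~[]<>p3, u
6. p3, v
7. ~<>p3, w
8. ~p3, w
Accessibility: uRu, uRv, uRw, vRv, wRw
Complete open branch: countermodel on an S4-frame, so not valid in S4, nor in K, T (the same frame is also a K-frame and a T-frame).
S5-tableau for the negation ~((<>p3 -> []<>p3) | p1):
1. ~((<>p3 -> []<>p3) | p1), u
2. ~(<>p3 -> []<>p3), u
3. ~p1, u
4. <>p3, u
5. ~[]<>p3, u
6. p3, v
7. ~<>p3, w
8. ~p3, u
9. ~p3, v
Accessibility: uRu, uRv, uRw, vRu, vRv, vRw, wRu, wRv, wRw
Branch closes: p3 and ~p3 both at v.
Every branch closes (one shown): valid in S5.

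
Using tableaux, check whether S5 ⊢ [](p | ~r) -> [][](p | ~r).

Tableau for the negation ~([](p | ~r) -> [][](p | ~r)):
1. ~([](p | ~r) -> [][](p | ~r)), u
2. [](p | ~r), u
3. ~[][](p | ~r), u
4. p | ~r, u
5. ~r, u
6. ~[](p | ~r), v
7. p | ~r, v
8. ~r, v
9. ~(p | ~r), w
10. ~p, w
11. r, w
12. p | ~r, w
13. ~r, w
Accessibility: uRu, uRv, uRw, vRu, vRv, vRw, wRu, wRv, wRw
Branch closes: r and ~r both at w.
Every branch of the negation's tableau closes; the branch above is one of them.

Valid in S5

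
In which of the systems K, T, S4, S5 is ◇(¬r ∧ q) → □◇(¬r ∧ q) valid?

S5

S4-tableau for the negation ¬(◇(¬r ∧ q) → □◇(¬r ∧ q)):
1. ¬(◇(¬r ∧ q) → □◇(¬r ∧ q)), u
2. ◇(¬r ∧ q), u
3. ¬□◇(¬r ∧ q), u
4. ¬r ∧ q, v
5. ¬r, v
6. q, v
7. ¬◇(¬r ∧ q), w
8. ¬(¬r ∧ q), w
9. ¬q, w
Accessibility: uRu, uRv, uRw, vRv, wRw
Complete open branch: countermodel on an S4-frame, so not valid in S4, nor in K, T (the same frame is also a K-frame and a T-frame).
S5-tableau for the negation ¬(◇(¬r ∧ q) → □◇(¬r ∧ q)):
1. ¬(◇(¬r ∧ q) → □◇(¬r ∧ q)), u
2. ◇(¬r ∧ q), u
3. ¬□◇(¬r ∧ q), u
4. ¬r ∧ q, v
5. ¬r, v
6. q, v
7. ¬◇(¬r ∧ q), w
8. ¬(¬r ∧ q), u
9. ¬(¬r ∧ q), v
10. ¬(¬r ∧ q), w
11. ¬q, u
12. ¬q, v
Accessibility: uRu, uRv, uRw, vRu, vRv, vRw, wRu, wRv, wRw
Branch closes: q and ¬q both at v.
Every branch closes (one shown): valid in S5.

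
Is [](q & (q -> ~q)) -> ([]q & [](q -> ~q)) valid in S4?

Yes, valid

Tableau for the negation ~([](q & (q -> ~q)) -> ([]q & [](q -> ~q))):
1. ~([](q & (q -> ~q)) -> ([]q & [](q -> ~q))), 0
2. [](q & (q -> ~q)), 0
3. ~([]q & [](q -> ~q)), 0
4. q & (q -> ~q), 0
5. q, 0
6. q -> ~q, 0
7. ~[](q -> ~q), 0
8. ~q, 0
Accessibility: 0R0
Branch closes: q and ~q both at 0.
All branches of the negation close; one closing branch shown above.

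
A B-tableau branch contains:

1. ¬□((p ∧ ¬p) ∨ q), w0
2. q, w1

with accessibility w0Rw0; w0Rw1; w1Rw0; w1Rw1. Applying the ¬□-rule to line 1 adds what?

a fresh world w2 with w0Rw2, and ¬((p ∧ ¬p) ∨ q) at w2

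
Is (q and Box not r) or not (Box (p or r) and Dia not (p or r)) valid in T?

Valid in T

Tableau for the negation not ((q and Box not r) or not (Box (p or r) and Dia not (p or r))):
1. not ((q and Box not r) or not (Box (p or r) and Dia not (p or r))), w0
2. not (q and Box not r), w0   [neg-or-rule on 1]
3. Box (p or r) and Dia not (p or r), w0   [neg-or-rule on 1]
4. Box (p or r), w0   [and-rule on 3]
5. Dia not (p or r), w0   [and-rule on 3]
6. p or r, w0   [Box-rule on 4 via w0Rw0]
7. not Box not r, w0   [neg-and-rule on 2 (branches; this branch)]
8. r, w0   [or-rule on 6 (branches; this branch)]
9. not (p or r), w1   [Dia-rule on 5: fresh world w1, w0Rw1]
10. not p, w1   [neg-or-rule on 9]
11. not r, w1   [neg-or-rule on 9]
12. p or r, w1   [Box-rule on 4 via w0Rw1]
13. r, w1   [or-rule on 12 (branches; this branch)]
Accessibility: w0Rw0, w0Rw1, w1Rw1
Branch closes: r and not r both at w1.
All branches of the negation close; one closing branch shown above.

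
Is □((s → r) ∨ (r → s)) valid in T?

Tableau for the negation ¬□((s → r) ∨ (r → s)):
1. ¬□((s → r) ∨ (r → s)), 0
2. ¬((s → r) ∨ (r → s)), 1
3. ¬(s → r), 1
4. ¬(r → s), 1
5. s, 1
6. ¬r, 1
7. r, 1
8. ¬s, 1
Accessibility: 0R0, 0R1, 1R1
Branch closes: r and ¬r both at 1.
All branches of the negation close; one closing branch shown above.

Yes, valid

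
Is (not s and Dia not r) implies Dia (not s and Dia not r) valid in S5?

Tableau for the negation not ((not s and Dia not r) implies Dia (not s and Dia not r)):
1. not ((not s and Dia not r) implies Dia (not s and Dia not r)), u
2. not s and Dia not r, u
3. not Dia (not s and Dia not r), u
4. not s, u
5. Dia not r, u
6. not (not s and Dia not r), u
7. not Dia not r, u
8. r, u
9. not r, v
10. not (not s and Dia not r), v
11. r, v
Accessibility: uRu, uRv, vRu, vRv
Branch closes: r and not r both at v.
All branches of the negation close; one closing branch shown above.

Yes, valid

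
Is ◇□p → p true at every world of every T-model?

No, not valid

Tableau for the negation ¬(◇□p → p):
1. ¬(◇□p → p), 0
2. ◇□p, 0
3. ¬p, 0
4. □p, 1
5. p, 1
Accessibility: 0R0, 0R1, 1R1
The negation has an open branch (countermodel exists).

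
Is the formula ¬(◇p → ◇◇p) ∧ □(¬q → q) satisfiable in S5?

1. ¬(◇p → ◇◇p) ∧ □(¬q → q), 0
2. ¬(◇p → ◇◇p), 0   [∧-rule on 1]
3. □(¬q → q), 0   [∧-rule on 1]
4. ◇p, 0   [¬→-rule on 2]
5. ¬◇◇p, 0   [¬→-rule on 2]
6. ¬q → q, 0   [□-rule on 3 via 0R0]
7. ¬◇p, 0   [¬◇-rule on 5 via 0R0]
8. ¬p, 0   [¬◇-rule on 7 via 0R0]
9. q, 0   [→-rule on 6 (branches; this branch)]
10. p, 1   [◇-rule on 4: fresh world 1, 0R1]
11. ¬q → q, 1   [□-rule on 3 via 0R1]
12. ¬◇p, 1   [¬◇-rule on 5 via 0R1]
13. ¬p, 1   [¬◇-rule on 7 via 0R1]
Accessibility: 0R0, 0R1, 1R0, 1R1
Branch closes: p and ¬p both at 1.
Every branch closes; the branch above is one of them.

No, unsatisfiable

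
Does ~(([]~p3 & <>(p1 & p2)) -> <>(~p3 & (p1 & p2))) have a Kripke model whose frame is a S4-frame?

1. ~(([]~p3 & <>(p1 & p2)) -> <>(~p3 & (p1 & p2))), w0
2. []~p3 & <>(p1 & p2), w0
3. ~<>(~p3 & (p1 & p2)), w0
4. []~p3, w0
5. <>(p1 & p2), w0
6. ~(~p3 & (p1 & p2)), w0
7. ~p3, w0
8. ~(p1 & p2), w0
9. ~p2, w0
10. p1 & p2, w1
11. p1, w1
12. p2, w1
13. ~(~p3 & (p1 & p2)), w1
14. ~p3, w1
15. ~(p1 & p2), w1
16. ~p2, w1
Accessibility: w0Rw0, w0Rw1, w1Rw1
Branch closes: p2 and ~p2 both at w1.
All branches of the tableau close; one closing branch shown above.

Unsatisfiable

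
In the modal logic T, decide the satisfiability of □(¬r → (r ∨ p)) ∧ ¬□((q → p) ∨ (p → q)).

1. □(¬r → (r ∨ p)) ∧ ¬□((q → p) ∨ (p → q)), 0
2. □(¬r → (r ∨ p)), 0
3. ¬□((q → p) ∨ (p → q)), 0
4. ¬r → (r ∨ p), 0
5. r ∨ p, 0
6. p, 0
7. ¬((q → p) ∨ (p → q)), 1
8. ¬(q → p), 1
9. ¬(p → q), 1
10. q, 1
11. ¬p, 1
12. p, 1
13. ¬q, 1
Accessibility: 0R0, 0R1, 1R1
Branch closes: p and ¬p both at 1.
All branches of the tableau close; one closing branch shown above.

No, unsatisfiable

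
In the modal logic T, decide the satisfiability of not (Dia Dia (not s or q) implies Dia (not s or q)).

1. not (Dia Dia (not s or q) implies Dia (not s or q)), u
2. Dia Dia (not s or q), u   [neg-implies-rule on 1]
3. not Dia (not s or q), u   [neg-implies-rule on 1]
4. not (not s or q), u   [neg-Dia-rule on 3 via uRu]
5. s, u   [neg-or-rule on 4]
6. not q, u   [neg-or-rule on 4]
7. Dia (not s or q), v   [Dia-rule on 2: fresh world v, uRv]
8. not (not s or q), v   [neg-Dia-rule on 3 via uRv]
9. s, v   [neg-or-rule on 8]
10. not q, v   [neg-or-rule on 8]
11. not s or q, w   [Dia-rule on 7: fresh world w, vRw]
12. q, w   [or-rule on 11 (branches; this branch)]
Accessibility: uRu, uRv, vRv, vRw, wRw

Satisfiable (open branch found)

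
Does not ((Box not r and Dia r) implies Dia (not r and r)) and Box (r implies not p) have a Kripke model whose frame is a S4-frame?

No, unsatisfiable

1. not ((Box not r and Dia r) implies Dia (not r and r)) and Box (r implies not p), u
2. not ((Box not r and Dia r) implies Dia (not r and r)), u   [and-rule on 1]
3. Box (r implies not p), u   [and-rule on 1]
4. Box not r and Dia r, u   [neg-implies-rule on 2]
5. not Dia (not r and r), u   [neg-implies-rule on 2]
6. Box not r, u   [and-rule on 4]
7. Dia r, u   [and-rule on 4]
8. r implies not p, u   [Box-rule on 3 via uRu]
9. not (not r and r), u   [neg-Dia-rule on 5 via uRu]
10. not r, u   [Box-rule on 6 via uRu]
11. not p, u   [implies-rule on 8 (branches; this branch)]
12. r, v   [Dia-rule on 7: fresh world v, uRv]
13. r implies not p, v   [Box-rule on 3 via uRv]
14. not (not r and r), v   [neg-Dia-rule on 5 via uRv]
15. not r, v   [Box-rule on 6 via uRv]
Accessibility: uRu, uRv, vRv
Branch closes: r and not r both at v.
All branches of the tableau close; one closing branch shown above.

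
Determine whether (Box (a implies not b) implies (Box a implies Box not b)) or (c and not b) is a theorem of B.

Valid

Tableau for the negation not ((Box (a implies not b) implies (Box a implies Box not b)) or (c and not b)):
1. not ((Box (a implies not b) implies (Box a implies Box not b)) or (c and not b)), w0
2. not (Box (a implies not b) implies (Box a implies Box not b)), w0
3. not (c and not b), w0
4. Box (a implies not b), w0
5. not (Box a implies Box not b), w0
6. Box a, w0
7. not Box not b, w0
8. a implies not b, w0
9. a, w0
10. not c, w0
11. not b, w0
12. b, w1
13. a implies not b, w1
14. a, w1
15. not b, w1
Accessibility: w0Rw0, w0Rw1, w1Rw0, w1Rw1
Branch closes: b and not b both at w1.
Every branch of the negation's tableau closes; the branch above is one of them.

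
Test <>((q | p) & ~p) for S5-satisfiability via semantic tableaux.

Yes, satisfiable

1. <>((q | p) & ~p), w0
2. (q | p) & ~p, w1
3. q | p, w1
4. ~p, w1
5. q, w1
Accessibility: w0Rw0, w0Rw1, w1Rw0, w1Rw1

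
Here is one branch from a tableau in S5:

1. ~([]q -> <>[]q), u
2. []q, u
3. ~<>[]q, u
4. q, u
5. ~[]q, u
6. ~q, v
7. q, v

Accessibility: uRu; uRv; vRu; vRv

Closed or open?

Both q and ~q appear at v.

Closed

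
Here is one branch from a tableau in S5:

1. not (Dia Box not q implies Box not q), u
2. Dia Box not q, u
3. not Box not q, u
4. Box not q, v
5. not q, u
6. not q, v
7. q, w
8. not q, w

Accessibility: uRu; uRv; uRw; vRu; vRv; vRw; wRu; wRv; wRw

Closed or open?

Closed

Both q and not q appear at w.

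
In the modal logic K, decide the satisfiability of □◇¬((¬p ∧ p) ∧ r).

Yes, satisfiable

1. □◇¬((¬p ∧ p) ∧ r), w0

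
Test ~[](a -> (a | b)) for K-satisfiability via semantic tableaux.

1. ~[](a -> (a | b)), 0
2. ~(a -> (a | b)), 1
3. a, 1
4. ~(a | b), 1
5. ~a, 1
6. ~b, 1
Accessibility: 0R1
Branch closes: a and ~a both at 1.
Every branch closes; the branch above is one of them.

Unsatisfiable (every branch closes)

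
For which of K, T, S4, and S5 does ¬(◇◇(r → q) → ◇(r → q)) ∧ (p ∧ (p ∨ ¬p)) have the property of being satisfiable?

S4-tableau for the formula:
1. ¬(◇◇(r → q) → ◇(r → q)) ∧ (p ∧ (p ∨ ¬p)), 0
2. ¬(◇◇(r → q) → ◇(r → q)), 0
3. p ∧ (p ∨ ¬p), 0
4. ◇◇(r → q), 0
5. ¬◇(r → q), 0
6. p, 0
7. p ∨ ¬p, 0
8. ¬(r → q), 0
9. r, 0
10. ¬q, 0
11. ◇(r → q), 1
12. ¬(r → q), 1
13. r, 1
14. ¬q, 1
15. r → q, 2
16. ¬(r → q), 2
17. r, 2
18. ¬q, 2
19. q, 2
Accessibility: 0R0, 0R1, 0R2, 1R1, 1R2, 2R2
Branch closes: q and ¬q both at 2.
Every branch closes (one shown): unsatisfiable in S4, hence also in S5 (every S5-frame is an S4-frame).
T-tableau for the formula:
1. ¬(◇◇(r → q) → ◇(r → q)) ∧ (p ∧ (p ∨ ¬p)), 0
2. ¬(◇◇(r → q) → ◇(r → q)), 0
3. p ∧ (p ∨ ¬p), 0
4. ◇◇(r → q), 0
5. ¬◇(r → q), 0
6. p, 0
7. p ∨ ¬p, 0
8. ¬(r → q), 0
9. r, 0
10. ¬q, 0
11. ◇(r → q), 1
12. ¬(r → q), 1
13. r, 1
14. ¬q, 1
15. r → q, 2
16. q, 2
Accessibility: 0R0, 0R1, 1R1, 1R2, 2R2
Complete open branch: satisfiable in T, hence also in K (this T-model is also a K-model).

K, T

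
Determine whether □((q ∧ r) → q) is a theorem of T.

Valid in T

Tableau for the negation ¬□((q ∧ r) → q):
1. ¬□((q ∧ r) → q), w0
2. ¬((q ∧ r) → q), w1
3. q ∧ r, w1
4. ¬q, w1
5. q, w1
6. r, w1
Accessibility: w0Rw0, w0Rw1, w1Rw1
Branch closes: q and ¬q both at w1.
Every branch of the negation's tableau closes; the branch above is one of them.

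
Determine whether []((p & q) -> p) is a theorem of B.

Tableau for the negation ~[]((p & q) -> p):
1. ~[]((p & q) -> p), u
2. ~((p & q) -> p), v
3. p & q, v
4. ~p, v
5. p, v
6. q, v
Accessibility: uRu, uRv, vRu, vRv
Branch closes: p and ~p both at v.
All branches of the negation close; one closing branch shown above.

Yes, valid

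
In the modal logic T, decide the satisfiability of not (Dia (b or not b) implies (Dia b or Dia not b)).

Unsatisfiable (every branch closes)

1. not (Dia (b or not b) implies (Dia b or Dia not b)), u
2. Dia (b or not b), u
3. not (Dia b or Dia not b), u
4. not Dia b, u
5. not Dia not b, u
6. not b, u
7. b, u
Accessibility: uRu
Branch closes: b and not b both at u.
(One branch shown.) All branches close.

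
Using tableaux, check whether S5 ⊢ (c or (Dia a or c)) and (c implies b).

Not valid

Tableau for the negation not ((c or (Dia a or c)) and (c implies b)):
1. not ((c or (Dia a or c)) and (c implies b)), u
2. not (c implies b), u   [neg-and-rule on 1 (branches; this branch)]
3. c, u   [neg-implies-rule on 2]
4. not b, u   [neg-implies-rule on 2]
Accessibility: uRu
The negation has an open branch (countermodel exists).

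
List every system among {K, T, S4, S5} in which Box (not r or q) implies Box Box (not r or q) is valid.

T-tableau for the negation not (Box (not r or q) implies Box Box (not r or q)):
1. not (Box (not r or q) implies Box Box (not r or q)), u
2. Box (not r or q), u   [neg-implies-rule on 1]
3. not Box Box (not r or q), u   [neg-implies-rule on 1]
4. not r or q, u   [Box-rule on 2 via uRu]
5. q, u   [or-rule on 4 (branches; this branch)]
6. not Box (not r or q), v   [neg-Box-rule on 3: fresh world v, uRv]
7. not r or q, v   [Box-rule on 2 via uRv]
8. q, v   [or-rule on 7 (branches; this branch)]
9. not (not r or q), w   [neg-Box-rule on 6: fresh world w, vRw]
10. r, w   [neg-or-rule on 9]
11. not q, w   [neg-or-rule on 9]
Accessibility: uRu, uRv, vRv, vRw, wRw
Complete open branch: countermodel on a T-frame, so not valid in T, nor in K (the same frame is also a K-frame).
S4-tableau for the negation not (Box (not r or q) implies Box Box (not r or q)):
1. not (Box (not r or q) implies Box Box (not r or q)), u
2. Box (not r or q), u   [neg-implies-rule on 1]
3. not Box Box (not r or q), u   [neg-implies-rule on 1]
4. not r or q, u   [Box-rule on 2 via uRu]
5. q, u   [or-rule on 4 (branches; this branch)]
6. not Box (not r or q), v   [neg-Box-rule on 3: fresh world v, uRv]
7. not r or q, v   [Box-rule on 2 via uRv]
8. q, v   [or-rule on 7 (branches; this branch)]
9. not (not r or q), w   [neg-Box-rule on 6: fresh world w, vRw]
10. r, w   [neg-or-rule on 9]
11. not q, w   [neg-or-rule on 9]
12. not r or q, w   [Box-rule on 2 via uRw]
13. q, w   [or-rule on 12 (branches; this branch)]
Accessibility: uRu, uRv, uRw, vRv, vRw, wRw
Branch closes: q and not q both at w.
Every branch closes (one shown): valid in S4, hence also in S5 (every theorem of S4 is a theorem of S5).

S4, S5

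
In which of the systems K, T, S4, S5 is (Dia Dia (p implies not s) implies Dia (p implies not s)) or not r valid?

S4, S5

S4-tableau for the negation not ((Dia Dia (p implies not s) implies Dia (p implies not s)) or not r):
1. not ((Dia Dia (p implies not s) implies Dia (p implies not s)) or not r), 0
2. not (Dia Dia (p implies not s) implies Dia (p implies not s)), 0
3. r, 0
4. Dia Dia (p implies not s), 0
5. not Dia (p implies not s), 0
6. not (p implies not s), 0
7. p, 0
8. s, 0
9. Dia (p implies not s), 1
10. not (p implies not s), 1
11. p, 1
12. s, 1
13. p implies not s, 2
14. not (p implies not s), 2
15. p, 2
16. s, 2
17. not s, 2
Accessibility: 0R0, 0R1, 0R2, 1R1, 1R2, 2R2
Branch closes: s and not s both at 2.
Every branch closes (one shown): valid in S4, hence also in S5 (every theorem of S4 is a theorem of S5).
T-tableau for the negation not ((Dia Dia (p implies not s) implies Dia (p implies not s)) or not r):
1. not ((Dia Dia (p implies not s) implies Dia (p implies not s)) or not r), 0
2. not (Dia Dia (p implies not s) implies Dia (p implies not s)), 0
3. r, 0
4. Dia Dia (p implies not s), 0
5. not Dia (p implies not s), 0
6. not (p implies not s), 0
7. p, 0
8. s, 0
9. Dia (p implies not s), 1
10. not (p implies not s), 1
11. p, 1
12. s, 1
13. p implies not s, 2
14. not s, 2
Accessibility: 0R0, 0R1, 1R1, 1R2, 2R2
Complete open branch: countermodel on a T-frame, so not valid in T, nor in K (the same frame is also a K-frame).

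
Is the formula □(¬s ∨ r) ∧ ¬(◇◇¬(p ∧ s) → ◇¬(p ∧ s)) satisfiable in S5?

1. □(¬s ∨ r) ∧ ¬(◇◇¬(p ∧ s) → ◇¬(p ∧ s)), u
2. □(¬s ∨ r), u
3. ¬(◇◇¬(p ∧ s) → ◇¬(p ∧ s)), u
4. ◇◇¬(p ∧ s), u
5. ¬◇¬(p ∧ s), u
6. ¬s ∨ r, u
7. p ∧ s, u
8. p, u
9. s, u
10. r, u
11. ◇¬(p ∧ s), v
12. ¬s ∨ r, v
13. p ∧ s, v
14. p, v
15. s, v
16. r, v
17. ¬(p ∧ s), w
18. ¬s ∨ r, w
19. p ∧ s, w
20. p, w
21. s, w
22. ¬s, w
Accessibility: uRu, uRv, uRw, vRu, vRv, vRw, wRu, wRv, wRw
Branch closes: s and ¬s both at w.
(One branch shown.) All branches close.

Unsatisfiable (every branch closes)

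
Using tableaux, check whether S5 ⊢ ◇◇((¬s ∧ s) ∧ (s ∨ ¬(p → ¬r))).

Tableau for the negation ¬◇◇((¬s ∧ s) ∧ (s ∨ ¬(p → ¬r))):
1. ¬◇◇((¬s ∧ s) ∧ (s ∨ ¬(p → ¬r))), w0
2. ¬◇((¬s ∧ s) ∧ (s ∨ ¬(p → ¬r))), w0
3. ¬((¬s ∧ s) ∧ (s ∨ ¬(p → ¬r))), w0
4. ¬(s ∨ ¬(p → ¬r)), w0
5. ¬s, w0
6. p → ¬r, w0
7. ¬r, w0
Accessibility: w0Rw0
The negation has an open branch (countermodel exists).

No, not valid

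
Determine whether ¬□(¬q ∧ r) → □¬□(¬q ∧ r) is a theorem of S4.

No, not valid

Tableau for the negation ¬(¬□(¬q ∧ r) → □¬□(¬q ∧ r)):
1. ¬(¬□(¬q ∧ r) → □¬□(¬q ∧ r)), w0
2. ¬□(¬q ∧ r), w0
3. ¬□¬□(¬q ∧ r), w0
4. ¬(¬q ∧ r), w1
5. ¬r, w1
6. □(¬q ∧ r), w2
7. ¬q ∧ r, w2
8. ¬q, w2
9. r, w2
Accessibility: w0Rw0, w0Rw1, w0Rw2, w1Rw1, w2Rw2
The negation has an open branch (countermodel exists).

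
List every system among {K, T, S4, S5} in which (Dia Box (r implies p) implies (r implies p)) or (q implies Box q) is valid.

S5

S4-tableau for the negation not ((Dia Box (r implies p) implies (r implies p)) or (q implies Box q)):
1. not ((Dia Box (r implies p) implies (r implies p)) or (q implies Box q)), u
2. not (Dia Box (r implies p) implies (r implies p)), u
3. not (q implies Box q), u
4. Dia Box (r implies p), u
5. not (r implies p), u
6. q, u
7. not Box q, u
8. r, u
9. not p, u
10. Box (r implies p), v
11. r implies p, v
12. p, v
13. not q, w
Accessibility: uRu, uRv, uRw, vRv, wRw
Complete open branch: countermodel on an S4-frame, so not valid in S4, nor in K, T (the same frame is also a K-frame and a T-frame).
S5-tableau for the negation not ((Dia Box (r implies p) implies (r implies p)) or (q implies Box q)):
1. not ((Dia Box (r implies p) implies (r implies p)) or (q implies Box q)), u
2. not (Dia Box (r implies p) implies (r implies p)), u
3. not (q implies Box q), u
4. Dia Box (r implies p), u
5. not (r implies p), u
6. q, u
7. not Box q, u
8. r, u
9. not p, u
10. Box (r implies p), v
11. r implies p, u
12. r implies p, v
13. p, u
Accessibility: uRu, uRv, vRu, vRv
Branch closes: p and not p both at u.
Every branch closes (one shown): valid in S5.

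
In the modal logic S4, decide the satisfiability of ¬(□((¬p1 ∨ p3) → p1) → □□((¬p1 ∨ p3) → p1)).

Unsatisfiable (every branch closes)

1. ¬(□((¬p1 ∨ p3) → p1) → □□((¬p1 ∨ p3) → p1)), w0
2. □((¬p1 ∨ p3) → p1), w0   [¬→-rule on 1]
3. ¬□□((¬p1 ∨ p3) → p1), w0   [¬→-rule on 1]
4. (¬p1 ∨ p3) → p1, w0   [□-rule on 2 via w0Rw0]
5. ¬(¬p1 ∨ p3), w0   [→-rule on 4 (branches; this branch)]
6. p1, w0   [¬∨-rule on 5]
7. ¬p3, w0   [¬∨-rule on 5]
8. ¬□((¬p1 ∨ p3) → p1), w1   [¬□-rule on 3: fresh world w1, w0Rw1]
9. (¬p1 ∨ p3) → p1, w1   [□-rule on 2 via w0Rw1]
10. ¬(¬p1 ∨ p3), w1   [→-rule on 9 (branches; this branch)]
11. p1, w1   [¬∨-rule on 10]
12. ¬p3, w1   [¬∨-rule on 10]
13. ¬((¬p1 ∨ p3) → p1), w2   [¬□-rule on 8: fresh world w2, w1Rw2]
14. ¬p1 ∨ p3, w2   [¬→-rule on 13]
15. ¬p1, w2   [¬→-rule on 13]
16. (¬p1 ∨ p3) → p1, w2   [□-rule on 2 via w0Rw2]
17. p3, w2   [∨-rule on 14 (branches; this branch)]
18. ¬(¬p1 ∨ p3), w2   [→-rule on 16 (branches; this branch)]
19. p1, w2   [¬∨-rule on 18]
20. ¬p3, w2   [¬∨-rule on 18]
Accessibility: w0Rw0, w0Rw1, w0Rw2, w1Rw1, w1Rw2, w2Rw2
Branch closes: p1 and ¬p1 both at w2.
Every branch closes; the branch above is one of them.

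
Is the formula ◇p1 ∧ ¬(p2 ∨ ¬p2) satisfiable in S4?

Unsatisfiable

1. ◇p1 ∧ ¬(p2 ∨ ¬p2), w0
2. ◇p1, w0   [∧-rule on 1]
3. ¬(p2 ∨ ¬p2), w0   [∧-rule on 1]
4. ¬p2, w0   [¬∨-rule on 3]
5. p2, w0   [¬∨-rule on 3]
Accessibility: w0Rw0
Branch closes: p2 and ¬p2 both at w0.
Every branch closes; the branch above is one of them.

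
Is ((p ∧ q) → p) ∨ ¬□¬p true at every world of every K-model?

Tableau for the negation ¬(((p ∧ q) → p) ∨ ¬□¬p):
1. ¬(((p ∧ q) → p) ∨ ¬□¬p), 0
2. ¬((p ∧ q) → p), 0   [¬∨-rule on 1]
3. □¬p, 0   [¬∨-rule on 1]
4. p ∧ q, 0   [¬→-rule on 2]
5. ¬p, 0   [¬→-rule on 2]
6. p, 0   [∧-rule on 4]
7. q, 0   [∧-rule on 4]
Branch closes: p and ¬p both at 0.
Every branch of the negation's tableau closes; the branch above is one of them.

Valid in K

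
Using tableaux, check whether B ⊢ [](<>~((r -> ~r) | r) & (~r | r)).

Tableau for the negation ~[](<>~((r -> ~r) | r) & (~r | r)):
1. ~[](<>~((r -> ~r) | r) & (~r | r)), 0
2. ~(<>~((r -> ~r) | r) & (~r | r)), 1
3. ~<>~((r -> ~r) | r), 1
4. (r -> ~r) | r, 0
5. (r -> ~r) | r, 1
6. r, 0
7. r, 1
Accessibility: 0R0, 0R1, 1R0, 1R1
The negation has an open branch (countermodel exists).

Invalid (countermodel exists)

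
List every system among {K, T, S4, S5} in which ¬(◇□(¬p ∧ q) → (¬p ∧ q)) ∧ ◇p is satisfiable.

K, T, S4

S4-tableau for the formula:
1. ¬(◇□(¬p ∧ q) → (¬p ∧ q)) ∧ ◇p, w0
2. ¬(◇□(¬p ∧ q) → (¬p ∧ q)), w0   [∧-rule on 1]
3. ◇p, w0   [∧-rule on 1]
4. ◇□(¬p ∧ q), w0   [¬→-rule on 2]
5. ¬(¬p ∧ q), w0   [¬→-rule on 2]
6. ¬q, w0   [¬∧-rule on 5 (branches; this branch)]
7. p, w1   [◇-rule on 3: fresh world w1, w0Rw1]
8. □(¬p ∧ q), w2   [◇-rule on 4: fresh world w2, w0Rw2]
9. ¬p ∧ q, w2   [□-rule on 8 via w2Rw2]
10. ¬p, w2   [∧-rule on 9]
11. q, w2   [∧-rule on 9]
Accessibility: w0Rw0, w0Rw1, w0Rw2, w1Rw1, w2Rw2
Complete open branch: satisfiable in S4, hence also in K, T (this S4-model is also a K-model and a T-model).
S5-tableau for the formula:
1. ¬(◇□(¬p ∧ q) → (¬p ∧ q)) ∧ ◇p, w0
2. ¬(◇□(¬p ∧ q) → (¬p ∧ q)), w0   [∧-rule on 1]
3. ◇p, w0   [∧-rule on 1]
4. ◇□(¬p ∧ q), w0   [¬→-rule on 2]
5. ¬(¬p ∧ q), w0   [¬→-rule on 2]
6. ¬q, w0   [¬∧-rule on 5 (branches; this branch)]
7. p, w1   [◇-rule on 3: fresh world w1, w0Rw1]
8. □(¬p ∧ q), w2   [◇-rule on 4: fresh world w2, w0Rw2]
9. ¬p ∧ q, w0   [□-rule on 8 via w2Rw0]
10. ¬p, w0   [∧-rule on 9]
11. q, w0   [∧-rule on 9]
Accessibility: w0Rw0, w0Rw1, w0Rw2, w1Rw0, w1Rw1, w1Rw2, w2Rw0, w2Rw1, w2Rw2
Branch closes: q and ¬q both at w0.
Every branch closes (one shown): unsatisfiable in S5.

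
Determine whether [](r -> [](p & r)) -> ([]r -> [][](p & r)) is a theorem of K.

Tableau for the negation ~([](r -> [](p & r)) -> ([]r -> [][](p & r))):
1. ~([](r -> [](p & r)) -> ([]r -> [][](p & r))), 0
2. [](r -> [](p & r)), 0
3. ~([]r -> [][](p & r)), 0
4. []r, 0
5. ~[][](p & r), 0
6. ~[](p & r), 1
7. r -> [](p & r), 1
8. r, 1
9. [](p & r), 1
10. ~(p & r), 2
11. p & r, 2
12. p, 2
13. r, 2
14. ~r, 2
Accessibility: 0R1, 1R2
Branch closes: r and ~r both at 2.
Every branch of the negation's tableau closes; the branch above is one of them.

Yes, valid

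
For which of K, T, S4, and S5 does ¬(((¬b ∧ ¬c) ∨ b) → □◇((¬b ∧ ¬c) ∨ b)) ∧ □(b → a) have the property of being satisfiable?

S4-tableau for the formula:
1. ¬(((¬b ∧ ¬c) ∨ b) → □◇((¬b ∧ ¬c) ∨ b)) ∧ □(b → a), w0
2. ¬(((¬b ∧ ¬c) ∨ b) → □◇((¬b ∧ ¬c) ∨ b)), w0
3. □(b → a), w0
4. (¬b ∧ ¬c) ∨ b, w0
5. ¬□◇((¬b ∧ ¬c) ∨ b), w0
6. b → a, w0
7. b, w0
8. a, w0
9. ¬◇((¬b ∧ ¬c) ∨ b), w1
10. b → a, w1
11. ¬((¬b ∧ ¬c) ∨ b), w1
12. ¬(¬b ∧ ¬c), w1
13. ¬b, w1
14. a, w1
15. c, w1
Accessibility: w0Rw0, w0Rw1, w1Rw1
Complete open branch: satisfiable in S4, hence also in K, T (this S4-model is also a K-model and a T-model).
S5-tableau for the formula:
1. ¬(((¬b ∧ ¬c) ∨ b) → □◇((¬b ∧ ¬c) ∨ b)) ∧ □(b → a), w0
2. ¬(((¬b ∧ ¬c) ∨ b) → □◇((¬b ∧ ¬c) ∨ b)), w0
3. □(b → a), w0
4. (¬b ∧ ¬c) ∨ b, w0
5. ¬□◇((¬b ∧ ¬c) ∨ b), w0
6. b → a, w0
7. ¬b ∧ ¬c, w0
8. ¬b, w0
9. ¬c, w0
10. a, w0
11. ¬◇((¬b ∧ ¬c) ∨ b), w1
12. b → a, w1
13. ¬((¬b ∧ ¬c) ∨ b), w0
14. ¬(¬b ∧ ¬c), w0
15. ¬((¬b ∧ ¬c) ∨ b), w1
16. ¬(¬b ∧ ¬c), w1
17. ¬b, w1
18. a, w1
19. c, w0
Accessibility: w0Rw0, w0Rw1, w1Rw0, w1Rw1
Branch closes: c and ¬c both at w0.
Every branch closes (one shown): unsatisfiable in S5.

K, T, S4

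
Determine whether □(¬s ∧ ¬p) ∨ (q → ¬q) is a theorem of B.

Tableau for the negation ¬(□(¬s ∧ ¬p) ∨ (q → ¬q)):
1. ¬(□(¬s ∧ ¬p) ∨ (q → ¬q)), 0
2. ¬□(¬s ∧ ¬p), 0
3. ¬(q → ¬q), 0
4. q, 0
5. ¬(¬s ∧ ¬p), 1
6. p, 1
Accessibility: 0R0, 0R1, 1R0, 1R1
The negation has an open branch (countermodel exists).

No, not valid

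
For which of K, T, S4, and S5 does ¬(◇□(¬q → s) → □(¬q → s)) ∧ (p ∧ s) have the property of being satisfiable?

S5-tableau for the formula:
1. ¬(◇□(¬q → s) → □(¬q → s)) ∧ (p ∧ s), u
2. ¬(◇□(¬q → s) → □(¬q → s)), u
3. p ∧ s, u
4. ◇□(¬q → s), u
5. ¬□(¬q → s), u
6. p, u
7. s, u
8. □(¬q → s), v
9. ¬q → s, u
10. ¬q → s, v
11. s, v
12. ¬(¬q → s), w
13. ¬q, w
14. ¬s, w
15. ¬q → s, w
16. s, w
Accessibility: uRu, uRv, uRw, vRu, vRv, vRw, wRu, wRv, wRw
Branch closes: s and ¬s both at w.
Every branch closes (one shown): unsatisfiable in S5.
S4-tableau for the formula:
1. ¬(◇□(¬q → s) → □(¬q → s)) ∧ (p ∧ s), u
2. ¬(◇□(¬q → s) → □(¬q → s)), u
3. p ∧ s, u
4. ◇□(¬q → s), u
5. ¬□(¬q → s), u
6. p, u
7. s, u
8. □(¬q → s), v
9. ¬q → s, v
10. s, v
11. ¬(¬q → s), w
12. ¬q, w
13. ¬s, w
Accessibility: uRu, uRv, uRw, vRv, wRw
Complete open branch: satisfiable in S4, hence also in K, T (this S4-model is also a K-model and a T-model).

K, T, S4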